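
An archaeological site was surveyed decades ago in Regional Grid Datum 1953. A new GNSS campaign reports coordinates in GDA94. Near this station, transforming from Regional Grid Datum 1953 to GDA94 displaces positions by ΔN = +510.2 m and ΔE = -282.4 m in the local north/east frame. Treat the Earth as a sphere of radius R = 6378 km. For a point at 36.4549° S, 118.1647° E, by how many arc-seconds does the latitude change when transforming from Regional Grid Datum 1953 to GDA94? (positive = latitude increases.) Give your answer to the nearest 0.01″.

On a sphere of radius R, 1 rad of latitude = R, so Δφ = ΔN / R = 510.2 / 6378000 = 7.9994e-05 rad = 16.500″.

Δφ = 16.50″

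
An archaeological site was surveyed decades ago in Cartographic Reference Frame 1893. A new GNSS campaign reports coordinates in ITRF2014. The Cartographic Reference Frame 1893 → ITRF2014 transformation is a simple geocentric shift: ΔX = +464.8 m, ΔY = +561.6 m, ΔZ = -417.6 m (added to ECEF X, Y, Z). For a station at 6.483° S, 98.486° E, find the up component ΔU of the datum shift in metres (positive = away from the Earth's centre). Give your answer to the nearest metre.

ΔU = 531 m

The local up (radial) axis is (cos φ cos λ, cos φ sin λ, sin φ), giving ΔU = -68.151 + 551.900 + 47.151 = 530.90 m.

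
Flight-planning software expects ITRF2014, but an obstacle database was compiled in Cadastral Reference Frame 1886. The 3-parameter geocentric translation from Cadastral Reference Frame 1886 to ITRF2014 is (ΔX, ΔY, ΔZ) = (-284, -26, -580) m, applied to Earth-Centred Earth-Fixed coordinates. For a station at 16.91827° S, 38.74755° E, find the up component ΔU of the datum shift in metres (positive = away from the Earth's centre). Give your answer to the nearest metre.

ΔU = -59 m

The local up (radial) axis is (cos φ cos λ, cos φ sin λ, sin φ), giving ΔU = -211.909 − 15.569 + 168.784 = -58.69 m.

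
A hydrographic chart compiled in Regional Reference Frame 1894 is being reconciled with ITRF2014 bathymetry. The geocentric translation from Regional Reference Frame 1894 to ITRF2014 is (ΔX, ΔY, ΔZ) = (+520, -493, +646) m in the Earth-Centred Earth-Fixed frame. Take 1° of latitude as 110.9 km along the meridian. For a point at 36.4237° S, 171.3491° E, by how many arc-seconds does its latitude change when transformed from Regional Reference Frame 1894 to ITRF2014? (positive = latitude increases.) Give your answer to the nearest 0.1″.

Δφ = 5.5″

sin φ = -0.593752, cos φ = 0.804648, sin λ = 0.150414, cos λ = -0.988623.
North component: ΔN = −sin φ cos λ·ΔX − sin φ sin λ·ΔY + cos φ·ΔZ = −(-0.593752)(-0.988623)(520) − (-0.593752)(0.150414)(-493) + (0.804648)(646) = 170.54 m.
1° of latitude spans 110900 m, so Δφ = 170.54 / 110900 × 3600 = 5.536″.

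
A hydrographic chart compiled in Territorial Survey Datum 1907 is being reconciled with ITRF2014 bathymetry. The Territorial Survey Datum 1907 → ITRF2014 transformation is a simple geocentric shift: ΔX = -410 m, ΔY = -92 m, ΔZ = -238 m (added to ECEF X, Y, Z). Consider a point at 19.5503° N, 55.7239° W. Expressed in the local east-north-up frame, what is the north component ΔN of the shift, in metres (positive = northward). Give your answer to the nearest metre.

At φ = 19.5503°, λ = -55.7239°: sin φ = 0.334634, cos φ = 0.942348, sin λ = -0.826333, cos λ = 0.563181.
ΔN = −sin φ cos λ·ΔX − sin φ sin λ·ΔY + cos φ·ΔZ = −(0.334634)(0.563181)(-410) − (0.334634)(-0.826333)(-92) + (0.942348)(-238) = -172.45 m.

ΔN = -172 m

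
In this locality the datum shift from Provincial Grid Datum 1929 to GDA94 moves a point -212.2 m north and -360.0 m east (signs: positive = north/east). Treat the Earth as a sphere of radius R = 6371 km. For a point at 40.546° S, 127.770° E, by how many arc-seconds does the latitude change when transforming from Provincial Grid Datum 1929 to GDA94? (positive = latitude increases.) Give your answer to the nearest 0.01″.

On a sphere of radius R, 1 rad of latitude = R, so Δφ = ΔN / R = -212.2 / 6371000 = -3.3307e-05 rad = -6.870″.

Δφ = -6.87″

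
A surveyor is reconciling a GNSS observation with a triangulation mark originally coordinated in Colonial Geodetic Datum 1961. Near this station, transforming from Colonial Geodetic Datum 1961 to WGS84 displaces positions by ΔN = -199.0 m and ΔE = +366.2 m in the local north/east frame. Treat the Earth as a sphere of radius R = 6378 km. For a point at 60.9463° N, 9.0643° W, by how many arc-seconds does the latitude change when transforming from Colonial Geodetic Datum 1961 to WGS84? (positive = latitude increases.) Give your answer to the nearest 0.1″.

On a sphere of radius R, 1 rad of latitude = R, so Δφ = ΔN / R = -199.0 / 6378000 = -3.1201e-05 rad = -6.436″.

Δφ = -6.4″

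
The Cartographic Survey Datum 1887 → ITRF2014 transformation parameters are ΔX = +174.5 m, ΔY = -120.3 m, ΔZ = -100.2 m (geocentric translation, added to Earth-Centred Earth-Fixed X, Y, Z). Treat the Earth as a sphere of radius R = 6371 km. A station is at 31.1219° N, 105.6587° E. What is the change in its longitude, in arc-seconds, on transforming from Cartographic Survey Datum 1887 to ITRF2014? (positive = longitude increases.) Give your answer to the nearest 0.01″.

Δλ = -5.13″

sin φ = 0.516861, cos φ = 0.856070, sin λ = 0.962887, cos λ = -0.269906.
East component: ΔE = −sin λ·ΔX + cos λ·ΔY = −(0.962887)(174.5) + (-0.269906)(-120.3) = -135.55 m.
1° of latitude spans πR/180 = 111195 m; at latitude φ, 1° of longitude spans that × cos φ = 95190.6 m, so Δλ = -135.55 / 95190.6 × 3600 = -5.126″.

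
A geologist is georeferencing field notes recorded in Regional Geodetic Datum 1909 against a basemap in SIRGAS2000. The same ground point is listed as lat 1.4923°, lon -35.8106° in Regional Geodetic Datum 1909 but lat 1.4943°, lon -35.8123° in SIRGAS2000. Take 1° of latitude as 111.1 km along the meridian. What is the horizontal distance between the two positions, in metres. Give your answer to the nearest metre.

Δφ = 1.4943° − 1.4923° = +0.0020°; Δλ = -35.8123° − -35.8106° = -0.0017°.
ΔN = Δφ × 111100 = 222.2 m; ΔE = Δλ × 111100 × cos(1.4923°) = -0.0017 × 111100 × 0.999661 = -188.8 m.
Distance = √(ΔE² + ΔN²) = √((-188.8)² + 222.2²) = 291.6 m.

292 m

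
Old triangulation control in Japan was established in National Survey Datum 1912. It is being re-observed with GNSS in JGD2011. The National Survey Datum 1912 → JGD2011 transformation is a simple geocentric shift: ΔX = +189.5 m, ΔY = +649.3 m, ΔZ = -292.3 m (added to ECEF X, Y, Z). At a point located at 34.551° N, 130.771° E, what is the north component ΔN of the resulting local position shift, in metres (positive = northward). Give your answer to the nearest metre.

At φ = 34.551°, λ = 130.771°: sin φ = 0.567140, cos φ = 0.823622, sin λ = 0.757326, cos λ = -0.653037.
ΔN = −sin φ cos λ·ΔX − sin φ sin λ·ΔY + cos φ·ΔZ = −(0.567140)(-0.653037)(189.5) − (0.567140)(0.757326)(649.3) + (0.823622)(-292.3) = -449.44 m.

ΔN = -449 m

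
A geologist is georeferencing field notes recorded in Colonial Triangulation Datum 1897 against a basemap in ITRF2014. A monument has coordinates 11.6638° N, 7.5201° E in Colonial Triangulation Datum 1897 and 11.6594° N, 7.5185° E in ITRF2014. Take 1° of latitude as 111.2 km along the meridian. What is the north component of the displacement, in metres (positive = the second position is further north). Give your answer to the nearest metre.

Δφ = 11.6594° − 11.6638° = -0.0044°; Δλ = 7.5185° − 7.5201° = -0.0016°.
ΔN = Δφ × 111200 = -489.3 m; ΔE = Δλ × 111200 × cos(11.6638°) = -0.0016 × 111200 × 0.979351 = -174.2 m.

ΔN = -489 m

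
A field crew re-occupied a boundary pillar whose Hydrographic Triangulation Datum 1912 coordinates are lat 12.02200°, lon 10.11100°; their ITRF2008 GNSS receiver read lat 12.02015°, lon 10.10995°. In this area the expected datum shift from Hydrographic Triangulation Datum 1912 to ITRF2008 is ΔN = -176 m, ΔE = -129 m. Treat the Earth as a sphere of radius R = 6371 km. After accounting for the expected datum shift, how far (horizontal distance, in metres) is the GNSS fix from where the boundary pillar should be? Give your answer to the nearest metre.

Observed coordinate differences: Δφ = -0.00185°, Δλ = -0.00105°.
Converting to metres (1° lat = 111195 m, cos φ = 0.978068): observed ΔN = -205.7 m, observed ΔE = -114.2 m.
Subtracting the expected shift leaves a residual of -205.7 − (-176) = -29.7 m north and -114.2 − (-129) = 14.8 m east.
Residual distance = √((-29.7)² + 14.8²) = 33.2 m.

33 m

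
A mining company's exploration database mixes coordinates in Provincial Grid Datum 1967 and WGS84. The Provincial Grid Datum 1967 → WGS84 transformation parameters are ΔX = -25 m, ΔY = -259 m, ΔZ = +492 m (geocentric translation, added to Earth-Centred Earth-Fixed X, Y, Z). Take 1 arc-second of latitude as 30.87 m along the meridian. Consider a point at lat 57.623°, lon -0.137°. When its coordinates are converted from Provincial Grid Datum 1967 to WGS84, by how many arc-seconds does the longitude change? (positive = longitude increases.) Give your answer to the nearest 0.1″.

sin φ = 0.844543, cos φ = 0.535488, sin λ = -0.002391, cos λ = 0.999997.
East component: ΔE = −sin λ·ΔX + cos λ·ΔY = −(-0.002391)(-25) + (0.999997)(-259) = -259.06 m.
1° of latitude spans 3600 × 30.87 = 111132 m; at latitude φ, 1° of longitude spans that × cos φ = 59509.8 m, so Δλ = -259.06 / 59509.8 × 3600 = -15.672″.

Δλ = -15.7″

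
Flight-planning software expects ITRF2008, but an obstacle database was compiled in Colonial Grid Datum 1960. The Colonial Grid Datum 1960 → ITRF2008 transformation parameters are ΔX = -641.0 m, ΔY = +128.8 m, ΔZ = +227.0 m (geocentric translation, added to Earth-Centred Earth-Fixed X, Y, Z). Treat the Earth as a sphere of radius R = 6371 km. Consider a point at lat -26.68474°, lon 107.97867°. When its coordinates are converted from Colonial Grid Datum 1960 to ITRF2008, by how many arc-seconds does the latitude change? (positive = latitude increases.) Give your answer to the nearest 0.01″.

sin φ = -0.449081, cos φ = 0.893491, sin λ = 0.951171, cos λ = -0.308663.
North component: ΔN = −sin φ cos λ·ΔX − sin φ sin λ·ΔY + cos φ·ΔZ = −(-0.449081)(-0.308663)(-641.0) − (-0.449081)(0.951171)(128.8) + (0.893491)(227.0) = 346.69 m.
1° of latitude spans πR/180 = 111195 m, so Δφ = 346.69 / 111195 × 3600 = 11.224″.

Δφ = 11.22″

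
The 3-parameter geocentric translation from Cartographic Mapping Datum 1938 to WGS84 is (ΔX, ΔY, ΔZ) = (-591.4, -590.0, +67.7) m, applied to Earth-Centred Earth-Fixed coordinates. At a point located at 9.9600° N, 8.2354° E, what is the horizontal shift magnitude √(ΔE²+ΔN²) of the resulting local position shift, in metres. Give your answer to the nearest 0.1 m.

The local east axis at (φ, λ) is (−sin λ, cos λ, 0), so ΔE = −sin(8.2354°)·(-591.4) + cos(8.2354°)·(-590.0) = -499.20 m.
The local north axis is (−sin φ cos λ, −sin φ sin λ, cos φ), giving ΔN = 101.234 + 14.617 + 66.680 = 182.53 m.
Horizontal magnitude = √(ΔE² + ΔN²) = √((-499.20)² + 182.53²) = 531.53 m.

531.5 m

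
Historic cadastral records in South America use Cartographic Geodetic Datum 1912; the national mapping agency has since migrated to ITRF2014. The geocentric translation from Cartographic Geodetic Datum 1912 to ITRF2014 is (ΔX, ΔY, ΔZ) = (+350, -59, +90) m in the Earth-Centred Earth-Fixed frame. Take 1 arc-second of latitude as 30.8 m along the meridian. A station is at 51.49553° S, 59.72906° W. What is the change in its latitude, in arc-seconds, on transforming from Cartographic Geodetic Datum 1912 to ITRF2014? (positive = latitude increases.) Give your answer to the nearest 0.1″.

sin φ = -0.782560, cos φ = 0.622576, sin λ = -0.863651, cos λ = 0.504090.
North component: ΔN = −sin φ cos λ·ΔX − sin φ sin λ·ΔY + cos φ·ΔZ = −(-0.782560)(0.504090)(350) − (-0.782560)(-0.863651)(-59) + (0.622576)(90) = 233.98 m.
1° of latitude spans 3600 × 30.80 = 110880 m, so Δφ = 233.98 / 110880 × 3600 = 7.597″.

Δφ = 7.6″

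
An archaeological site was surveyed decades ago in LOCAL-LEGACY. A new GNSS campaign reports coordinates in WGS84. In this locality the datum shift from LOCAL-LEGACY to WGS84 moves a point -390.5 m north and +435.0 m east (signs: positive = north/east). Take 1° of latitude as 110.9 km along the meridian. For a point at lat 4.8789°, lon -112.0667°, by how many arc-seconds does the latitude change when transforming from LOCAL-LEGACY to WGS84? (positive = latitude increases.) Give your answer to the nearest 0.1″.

1° of latitude = 110.9 km, so Δφ = -390.5 / 110900 = -0.0035212° = -12.676″.

Δφ = -12.7″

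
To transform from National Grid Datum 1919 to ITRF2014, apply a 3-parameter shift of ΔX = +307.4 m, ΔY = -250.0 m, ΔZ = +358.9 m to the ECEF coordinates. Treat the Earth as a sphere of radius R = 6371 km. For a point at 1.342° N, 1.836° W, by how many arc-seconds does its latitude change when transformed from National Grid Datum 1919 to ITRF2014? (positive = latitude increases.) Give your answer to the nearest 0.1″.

sin φ = 0.023420, cos φ = 0.999726, sin λ = -0.032039, cos λ = 0.999487.
North component: ΔN = −sin φ cos λ·ΔX − sin φ sin λ·ΔY + cos φ·ΔZ = −(0.023420)(0.999487)(307.4) − (0.023420)(-0.032039)(-250.0) + (0.999726)(358.9) = 351.42 m.
1° of latitude spans πR/180 = 111195 m, so Δφ = 351.42 / 111195 × 3600 = 11.377″.

Δφ = 11.4″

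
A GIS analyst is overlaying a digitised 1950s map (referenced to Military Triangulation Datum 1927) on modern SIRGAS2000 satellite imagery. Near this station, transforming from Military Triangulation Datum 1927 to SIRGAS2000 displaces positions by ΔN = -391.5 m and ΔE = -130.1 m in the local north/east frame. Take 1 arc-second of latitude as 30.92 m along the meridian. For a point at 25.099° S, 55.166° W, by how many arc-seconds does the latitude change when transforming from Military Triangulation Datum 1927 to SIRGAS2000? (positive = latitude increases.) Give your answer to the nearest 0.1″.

1″ of latitude = 30.92 m, so Δφ = -391.5 / 30.92 = -12.662″.

Δφ = -12.7″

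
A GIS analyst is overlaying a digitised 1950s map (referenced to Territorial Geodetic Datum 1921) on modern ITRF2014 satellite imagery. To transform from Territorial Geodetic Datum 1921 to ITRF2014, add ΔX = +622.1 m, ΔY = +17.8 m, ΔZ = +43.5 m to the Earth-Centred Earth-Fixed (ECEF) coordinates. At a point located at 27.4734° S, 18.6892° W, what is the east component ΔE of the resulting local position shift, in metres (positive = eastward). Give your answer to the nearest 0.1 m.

The local east axis at (φ, λ) is (−sin λ, cos λ, 0), so ΔE = −sin(-18.6892°)·622.1 + cos(-18.6892°)·17.8 = 216.20 m.

ΔE = 216.2 m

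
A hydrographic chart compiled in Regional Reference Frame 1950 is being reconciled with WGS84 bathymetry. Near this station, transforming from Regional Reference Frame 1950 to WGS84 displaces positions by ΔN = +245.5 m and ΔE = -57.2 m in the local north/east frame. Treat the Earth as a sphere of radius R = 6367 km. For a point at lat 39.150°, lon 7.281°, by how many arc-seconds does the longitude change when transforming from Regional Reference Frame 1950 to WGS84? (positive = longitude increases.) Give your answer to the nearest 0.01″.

At latitude 39.150°, cos φ = 0.775496.
One radian of longitude at latitude φ spans R cos φ, so Δλ = ΔE / (R cos φ) = -57.2 / (6367000 × 0.775496) = -1.1585e-05 rad = -2.389″.

Δλ = -2.39″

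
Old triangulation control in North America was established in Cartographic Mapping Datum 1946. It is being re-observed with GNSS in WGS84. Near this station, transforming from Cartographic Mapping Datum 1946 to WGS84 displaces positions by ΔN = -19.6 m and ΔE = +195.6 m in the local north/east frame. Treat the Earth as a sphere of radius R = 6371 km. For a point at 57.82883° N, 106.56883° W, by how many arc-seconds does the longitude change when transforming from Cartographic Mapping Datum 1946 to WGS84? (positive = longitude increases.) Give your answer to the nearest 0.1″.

Δλ = 11.9″

At latitude 57.82883°, cos φ = 0.532450.
One radian of longitude at latitude φ spans R cos φ, so Δλ = ΔE / (R cos φ) = 195.6 / (6371000 × 0.532450) = 5.7661e-05 rad = 11.893″.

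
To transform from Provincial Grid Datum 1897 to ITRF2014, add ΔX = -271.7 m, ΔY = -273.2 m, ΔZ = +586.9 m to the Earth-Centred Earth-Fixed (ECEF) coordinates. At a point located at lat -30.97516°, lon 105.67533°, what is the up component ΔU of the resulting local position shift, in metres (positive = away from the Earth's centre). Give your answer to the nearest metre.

ΔU = -465 m

The local up (radial) axis is (cos φ cos λ, cos φ sin λ, sin φ), giving ΔU = 62.941 − 225.527 − 302.058 = -464.64 m.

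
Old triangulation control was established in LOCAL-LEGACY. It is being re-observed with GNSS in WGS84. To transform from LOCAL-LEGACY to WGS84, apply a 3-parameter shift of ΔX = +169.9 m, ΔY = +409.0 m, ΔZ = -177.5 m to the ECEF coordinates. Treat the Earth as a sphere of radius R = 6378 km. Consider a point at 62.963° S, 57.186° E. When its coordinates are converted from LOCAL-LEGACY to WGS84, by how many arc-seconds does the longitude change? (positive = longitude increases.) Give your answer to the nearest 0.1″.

Δλ = 5.6″

sin φ = -0.890713, cos φ = 0.454566, sin λ = 0.840434, cos λ = 0.541914.
East component: ΔE = −sin λ·ΔX + cos λ·ΔY = −(0.840434)(169.9) + (0.541914)(409.0) = 78.85 m.
1° of latitude spans πR/180 = 111317 m; at latitude φ, 1° of longitude spans that × cos φ = 50600.9 m, so Δλ = 78.85 / 50600.9 × 3600 = 5.610″.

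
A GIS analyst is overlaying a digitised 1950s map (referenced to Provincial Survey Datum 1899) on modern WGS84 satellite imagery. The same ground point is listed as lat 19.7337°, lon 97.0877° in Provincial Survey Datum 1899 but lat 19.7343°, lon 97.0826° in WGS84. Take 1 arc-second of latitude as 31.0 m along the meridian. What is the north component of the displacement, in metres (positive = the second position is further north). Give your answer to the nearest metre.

ΔN = 67 m

Δφ = 19.7343° − 19.7337° = +0.0006°; Δλ = 97.0826° − 97.0877° = -0.0051°.
1° of latitude = 3600 × 31.00 = 111600 m.
ΔN = Δφ × 111600 = 67.0 m; ΔE = Δλ × 111600 × cos(19.7337°) = -0.0051 × 111600 × 0.941272 = -535.7 m.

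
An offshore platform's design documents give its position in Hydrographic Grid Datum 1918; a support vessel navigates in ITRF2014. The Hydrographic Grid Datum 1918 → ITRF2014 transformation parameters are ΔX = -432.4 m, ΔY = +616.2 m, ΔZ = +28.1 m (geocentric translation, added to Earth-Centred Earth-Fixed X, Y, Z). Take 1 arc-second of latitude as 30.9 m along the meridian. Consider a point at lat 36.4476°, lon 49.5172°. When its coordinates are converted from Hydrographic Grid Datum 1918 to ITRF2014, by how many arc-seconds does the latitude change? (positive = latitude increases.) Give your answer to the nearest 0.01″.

Δφ = -2.88″

sin φ = 0.594087, cos φ = 0.804401, sin λ = 0.760601, cos λ = 0.649220.
North component: ΔN = −sin φ cos λ·ΔX − sin φ sin λ·ΔY + cos φ·ΔZ = −(0.594087)(0.649220)(-432.4) − (0.594087)(0.760601)(616.2) + (0.804401)(28.1) = -89.06 m.
1° of latitude spans 3600 × 30.90 = 111240 m, so Δφ = -89.06 / 111240 × 3600 = -2.882″.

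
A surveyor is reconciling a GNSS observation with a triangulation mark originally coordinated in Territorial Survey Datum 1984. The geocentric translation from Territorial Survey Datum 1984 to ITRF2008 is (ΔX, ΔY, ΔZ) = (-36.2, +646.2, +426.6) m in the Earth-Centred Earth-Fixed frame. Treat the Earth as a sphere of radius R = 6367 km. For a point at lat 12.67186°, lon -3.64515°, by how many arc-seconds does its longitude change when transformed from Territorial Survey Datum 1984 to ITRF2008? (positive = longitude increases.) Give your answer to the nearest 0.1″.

sin φ = 0.219367, cos φ = 0.975642, sin λ = -0.063577, cos λ = 0.997977.
East component: ΔE = −sin λ·ΔX + cos λ·ΔY = −(-0.063577)(-36.2) + (0.997977)(646.2) = 642.59 m.
1° of latitude spans πR/180 = 111125 m; at latitude φ, 1° of longitude spans that × cos φ = 108418.4 m, so Δλ = 642.59 / 108418.4 × 3600 = 21.337″.

Δλ = 21.3″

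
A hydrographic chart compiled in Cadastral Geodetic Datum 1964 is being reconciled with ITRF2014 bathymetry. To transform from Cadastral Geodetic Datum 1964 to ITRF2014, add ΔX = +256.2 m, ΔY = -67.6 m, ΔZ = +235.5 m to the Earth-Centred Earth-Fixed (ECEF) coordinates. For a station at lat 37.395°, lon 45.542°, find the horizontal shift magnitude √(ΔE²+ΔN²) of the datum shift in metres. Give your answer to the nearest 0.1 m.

The local east axis at (φ, λ) is (−sin λ, cos λ, 0), so ΔE = −sin(45.542°)·256.2 + cos(45.542°)·(-67.6) = -230.21 m.
The local north axis is (−sin φ cos λ, −sin φ sin λ, cos φ), giving ΔN = -108.974 + 29.303 + 187.097 = 107.43 m.
Horizontal magnitude = √(ΔE² + ΔN²) = √((-230.21)² + 107.43²) = 254.04 m.

254.0 m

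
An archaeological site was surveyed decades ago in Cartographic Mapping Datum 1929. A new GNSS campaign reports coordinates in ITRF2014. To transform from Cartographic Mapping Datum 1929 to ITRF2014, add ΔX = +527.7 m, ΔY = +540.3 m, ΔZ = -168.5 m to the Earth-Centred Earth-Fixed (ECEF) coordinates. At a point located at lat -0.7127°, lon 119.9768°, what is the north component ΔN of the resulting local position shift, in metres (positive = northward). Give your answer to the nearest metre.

At φ = -0.7127°, λ = 119.9768°: sin φ = -0.012439, cos φ = 0.999923, sin λ = 0.866228, cos λ = -0.499649.
ΔN = −sin φ cos λ·ΔX − sin φ sin λ·ΔY + cos φ·ΔZ = −(-0.012439)(-0.499649)(527.7) − (-0.012439)(0.866228)(540.3) + (0.999923)(-168.5) = -165.95 m.

ΔN = -166 m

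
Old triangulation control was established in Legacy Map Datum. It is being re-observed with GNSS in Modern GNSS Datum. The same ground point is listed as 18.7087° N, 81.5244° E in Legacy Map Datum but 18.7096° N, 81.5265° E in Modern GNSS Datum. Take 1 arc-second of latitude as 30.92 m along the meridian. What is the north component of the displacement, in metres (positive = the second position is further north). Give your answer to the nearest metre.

Δφ = 18.7096° − 18.7087° = +0.0009°; Δλ = 81.5265° − 81.5244° = +0.0021°.
1° of latitude = 3600 × 30.92 = 111312 m.
ΔN = Δφ × 111312 = 100.2 m; ΔE = Δλ × 111312 × cos(18.7087°) = +0.0021 × 111312 × 0.947162 = 221.4 m.

ΔN = 100 m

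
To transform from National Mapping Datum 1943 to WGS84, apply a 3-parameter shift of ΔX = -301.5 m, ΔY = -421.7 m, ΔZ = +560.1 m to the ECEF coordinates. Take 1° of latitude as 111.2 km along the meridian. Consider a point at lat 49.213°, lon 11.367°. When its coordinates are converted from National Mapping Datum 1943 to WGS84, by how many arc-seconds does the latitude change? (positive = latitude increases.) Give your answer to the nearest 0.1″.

Δφ = 21.1″

sin φ = 0.757143, cos φ = 0.653249, sin λ = 0.197093, cos λ = 0.980385.
North component: ΔN = −sin φ cos λ·ΔX − sin φ sin λ·ΔY + cos φ·ΔZ = −(0.757143)(0.980385)(-301.5) − (0.757143)(0.197093)(-421.7) + (0.653249)(560.1) = 652.61 m.
1° of latitude spans 111200 m, so Δφ = 652.61 / 111200 × 3600 = 21.128″.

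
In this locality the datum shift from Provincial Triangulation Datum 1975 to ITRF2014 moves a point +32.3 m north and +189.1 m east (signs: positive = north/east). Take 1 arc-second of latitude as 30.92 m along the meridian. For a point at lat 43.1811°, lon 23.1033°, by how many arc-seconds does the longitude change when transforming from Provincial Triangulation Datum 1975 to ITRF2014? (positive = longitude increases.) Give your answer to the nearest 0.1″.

Δλ = 8.4″

At latitude 43.1811°, cos φ = 0.729194.
1″ of longitude at this latitude = 30.92 × cos φ = 22.5467 m, so Δλ = 189.1 / 22.5467 = 8.387″.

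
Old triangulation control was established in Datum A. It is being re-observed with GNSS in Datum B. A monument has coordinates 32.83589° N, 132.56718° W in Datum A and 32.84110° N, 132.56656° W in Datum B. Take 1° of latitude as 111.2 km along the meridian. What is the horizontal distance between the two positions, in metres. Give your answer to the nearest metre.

Δφ = 32.84110° − 32.83589° = +0.00521°; Δλ = -132.56656° − -132.56718° = +0.00062°.
ΔN = Δφ × 111200 = 579.4 m; ΔE = Δλ × 111200 × cos(32.83589°) = +0.00062 × 111200 × 0.840227 = 57.9 m.
Distance = √(ΔE² + ΔN²) = √(57.9² + 579.4²) = 582.2 m.

582 m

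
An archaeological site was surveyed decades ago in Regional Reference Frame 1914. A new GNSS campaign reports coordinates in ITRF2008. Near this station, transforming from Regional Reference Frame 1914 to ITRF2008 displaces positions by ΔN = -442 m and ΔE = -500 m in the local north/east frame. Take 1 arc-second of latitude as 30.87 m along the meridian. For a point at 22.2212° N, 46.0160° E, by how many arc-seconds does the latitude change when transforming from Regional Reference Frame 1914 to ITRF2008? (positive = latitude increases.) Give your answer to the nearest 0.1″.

1″ of latitude = 30.87 m, so Δφ = -442.0 / 30.87 = -14.318″.

Δφ = -14.3″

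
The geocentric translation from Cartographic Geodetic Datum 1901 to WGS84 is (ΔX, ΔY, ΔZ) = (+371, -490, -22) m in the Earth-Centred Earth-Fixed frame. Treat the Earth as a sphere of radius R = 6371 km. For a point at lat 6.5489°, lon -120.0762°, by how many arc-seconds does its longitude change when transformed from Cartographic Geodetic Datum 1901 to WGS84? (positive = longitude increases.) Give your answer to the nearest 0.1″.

Δλ = 18.5″

sin φ = 0.114051, cos φ = 0.993475, sin λ = -0.865360, cos λ = -0.501151.
East component: ΔE = −sin λ·ΔX + cos λ·ΔY = −(-0.865360)(371) + (-0.501151)(-490) = 566.61 m.
1° of latitude spans πR/180 = 111195 m; at latitude φ, 1° of longitude spans that × cos φ = 110469.4 m, so Δλ = 566.61 / 110469.4 × 3600 = 18.465″.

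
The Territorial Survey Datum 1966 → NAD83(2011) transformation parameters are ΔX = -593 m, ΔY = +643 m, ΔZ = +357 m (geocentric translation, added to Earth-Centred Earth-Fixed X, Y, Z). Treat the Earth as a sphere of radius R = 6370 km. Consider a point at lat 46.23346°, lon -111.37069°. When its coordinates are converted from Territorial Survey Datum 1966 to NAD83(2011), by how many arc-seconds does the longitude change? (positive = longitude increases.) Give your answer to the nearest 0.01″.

sin φ = 0.722164, cos φ = 0.691722, sin λ = -0.931242, cos λ = -0.364400.
East component: ΔE = −sin λ·ΔX + cos λ·ΔY = −(-0.931242)(-593) + (-0.364400)(643) = -786.54 m.
1° of latitude spans πR/180 = 111177 m; at latitude φ, 1° of longitude spans that × cos φ = 76903.9 m, so Δλ = -786.54 / 76903.9 × 3600 = -36.819″.

Δλ = -36.82″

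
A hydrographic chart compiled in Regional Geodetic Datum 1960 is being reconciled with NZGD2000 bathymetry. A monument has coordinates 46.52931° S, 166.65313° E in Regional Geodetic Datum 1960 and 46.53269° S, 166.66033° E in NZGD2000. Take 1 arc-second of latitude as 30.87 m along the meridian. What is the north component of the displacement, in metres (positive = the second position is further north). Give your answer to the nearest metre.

ΔN = -376 m

Δφ = -46.53269° − -46.52931° = -0.00338°; Δλ = 166.66033° − 166.65313° = +0.00720°.
1° of latitude = 3600 × 30.87 = 111132 m.
ΔN = Δφ × 111132 = -375.6 m; ΔE = Δλ × 111132 × cos(-46.52931°) = +0.00720 × 111132 × 0.687983 = 550.5 m.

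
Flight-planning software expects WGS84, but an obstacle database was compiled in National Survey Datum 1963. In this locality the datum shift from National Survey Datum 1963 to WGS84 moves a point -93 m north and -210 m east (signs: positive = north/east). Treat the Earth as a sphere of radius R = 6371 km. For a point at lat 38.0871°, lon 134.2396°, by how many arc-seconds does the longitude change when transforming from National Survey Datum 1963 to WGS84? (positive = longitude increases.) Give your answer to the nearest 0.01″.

At latitude 38.0871°, cos φ = 0.787074.
One radian of longitude at latitude φ spans R cos φ, so Δλ = ΔE / (R cos φ) = -210.0 / (6371000 × 0.787074) = -4.1879e-05 rad = -8.638″.

Δλ = -8.64″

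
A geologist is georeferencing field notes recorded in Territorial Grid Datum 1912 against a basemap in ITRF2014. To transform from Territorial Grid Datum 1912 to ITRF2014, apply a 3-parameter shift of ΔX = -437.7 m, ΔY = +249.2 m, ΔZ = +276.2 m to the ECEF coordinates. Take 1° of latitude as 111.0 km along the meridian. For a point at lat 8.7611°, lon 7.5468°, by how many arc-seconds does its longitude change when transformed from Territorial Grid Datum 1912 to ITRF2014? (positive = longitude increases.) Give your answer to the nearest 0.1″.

Δλ = 10.0″

sin φ = 0.152315, cos φ = 0.988332, sin λ = 0.131336, cos λ = 0.991338.
East component: ΔE = −sin λ·ΔX + cos λ·ΔY = −(0.131336)(-437.7) + (0.991338)(249.2) = 304.53 m.
1° of latitude spans 111000 m; at latitude φ, 1° of longitude spans that × cos φ = 109704.9 m, so Δλ = 304.53 / 109704.9 × 3600 = 9.993″.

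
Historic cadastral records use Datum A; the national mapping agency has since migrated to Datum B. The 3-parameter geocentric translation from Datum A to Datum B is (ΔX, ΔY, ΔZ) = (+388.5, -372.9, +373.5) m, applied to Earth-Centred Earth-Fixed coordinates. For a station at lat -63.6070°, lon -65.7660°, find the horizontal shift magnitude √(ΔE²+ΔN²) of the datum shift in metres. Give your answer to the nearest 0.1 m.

645.6 m

The local east axis at (φ, λ) is (−sin λ, cos λ, 0), so ΔE = −sin(-65.7660°)·388.5 + cos(-65.7660°)·(-372.9) = 201.20 m.
The local north axis is (−sin φ cos λ, −sin φ sin λ, cos φ), giving ΔN = 142.844 + 304.595 + 166.030 = 613.47 m.
Horizontal magnitude = √(ΔE² + ΔN²) = √(201.20² + 613.47²) = 645.62 m.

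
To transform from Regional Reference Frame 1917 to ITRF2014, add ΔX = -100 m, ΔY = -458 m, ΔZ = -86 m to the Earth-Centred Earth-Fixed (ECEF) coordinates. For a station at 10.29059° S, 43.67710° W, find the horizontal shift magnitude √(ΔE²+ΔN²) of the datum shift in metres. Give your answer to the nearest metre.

402 m

The local east axis at (φ, λ) is (−sin λ, cos λ, 0), so ΔE = −sin(-43.67710°)·(-100) + cos(-43.67710°)·(-458) = -400.30 m.
The local north axis is (−sin φ cos λ, −sin φ sin λ, cos φ), giving ΔN = -12.920 + 56.503 − 84.617 = -41.03 m.
Horizontal magnitude = √(ΔE² + ΔN²) = √((-400.30)² + (-41.03)²) = 402.40 m.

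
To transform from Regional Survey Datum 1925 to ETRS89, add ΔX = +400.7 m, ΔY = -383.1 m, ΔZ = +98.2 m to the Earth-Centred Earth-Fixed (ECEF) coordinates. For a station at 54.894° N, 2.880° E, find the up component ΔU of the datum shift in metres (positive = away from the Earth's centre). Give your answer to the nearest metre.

At φ = 54.894°, λ = 2.880°: sin φ = 0.818089, cos φ = 0.575091, sin λ = 0.050244, cos λ = 0.998737.
ΔU = cos φ cos λ·ΔX + cos φ sin λ·ΔY + sin φ·ΔZ = (0.575091)(0.998737)(400.7) + (0.575091)(0.050244)(-383.1) + (0.818089)(98.2) = 299.41 m.

ΔU = 299 m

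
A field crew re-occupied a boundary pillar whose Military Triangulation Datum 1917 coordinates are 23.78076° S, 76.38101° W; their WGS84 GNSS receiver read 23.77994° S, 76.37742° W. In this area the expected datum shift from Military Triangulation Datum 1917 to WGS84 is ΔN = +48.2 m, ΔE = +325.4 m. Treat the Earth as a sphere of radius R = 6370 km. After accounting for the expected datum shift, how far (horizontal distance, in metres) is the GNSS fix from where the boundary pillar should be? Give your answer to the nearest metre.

59 m

Observed coordinate differences: Δφ = +0.00082°, Δλ = +0.00359°.
Converting to metres (1° lat = 111177 m, cos φ = 0.915095): observed ΔN = 91.2 m, observed ΔE = 365.2 m.
Subtracting the expected shift leaves a residual of 91.2 − (48.2) = 43.0 m north and 365.2 − (325.4) = 39.8 m east.
Residual distance = √(43.0² + 39.8²) = 58.6 m.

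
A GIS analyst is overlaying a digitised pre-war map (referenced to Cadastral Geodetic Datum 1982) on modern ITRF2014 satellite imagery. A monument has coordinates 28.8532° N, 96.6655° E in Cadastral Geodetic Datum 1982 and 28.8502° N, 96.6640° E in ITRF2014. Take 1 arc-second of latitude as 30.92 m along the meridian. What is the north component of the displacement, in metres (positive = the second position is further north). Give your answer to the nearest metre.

Δφ = 28.8502° − 28.8532° = -0.0030°; Δλ = 96.6640° − 96.6655° = -0.0015°.
1° of latitude = 3600 × 30.92 = 111312 m.
ΔN = Δφ × 111312 = -333.9 m; ΔE = Δλ × 111312 × cos(28.8532°) = -0.0015 × 111312 × 0.875859 = -146.2 m.

ΔN = -334 m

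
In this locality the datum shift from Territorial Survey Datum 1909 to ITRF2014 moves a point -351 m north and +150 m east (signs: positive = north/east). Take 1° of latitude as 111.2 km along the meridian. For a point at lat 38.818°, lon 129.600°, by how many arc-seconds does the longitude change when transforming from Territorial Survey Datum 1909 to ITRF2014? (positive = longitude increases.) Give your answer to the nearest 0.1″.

At latitude 38.818°, cos φ = 0.779141.
1° of longitude at this latitude = 111.2 × cos φ = 86.64 km, so Δλ = 150.0 / 86640.5 = 0.0017313° = 6.233″.

Δλ = 6.2″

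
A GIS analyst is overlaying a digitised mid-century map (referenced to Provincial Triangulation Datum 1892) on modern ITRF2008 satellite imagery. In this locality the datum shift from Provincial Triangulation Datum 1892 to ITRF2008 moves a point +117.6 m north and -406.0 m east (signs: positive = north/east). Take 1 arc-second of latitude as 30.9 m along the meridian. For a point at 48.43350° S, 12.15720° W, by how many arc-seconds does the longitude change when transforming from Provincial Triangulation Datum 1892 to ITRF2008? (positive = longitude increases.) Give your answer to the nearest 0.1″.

At latitude -48.43350°, cos φ = 0.663489.
1″ of longitude at this latitude = 30.90 × cos φ = 20.5018 m, so Δλ = -406.0 / 20.5018 = -19.803″.

Δλ = -19.8″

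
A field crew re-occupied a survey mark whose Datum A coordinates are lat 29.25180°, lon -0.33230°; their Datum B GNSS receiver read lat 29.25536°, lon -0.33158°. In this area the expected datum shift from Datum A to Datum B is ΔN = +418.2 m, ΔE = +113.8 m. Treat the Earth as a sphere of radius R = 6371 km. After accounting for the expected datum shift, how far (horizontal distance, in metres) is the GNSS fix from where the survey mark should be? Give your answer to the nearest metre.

49 m

Observed coordinate differences: Δφ = +0.00356°, Δλ = +0.00072°.
Converting to metres (1° lat = 111195 m, cos φ = 0.872481): observed ΔN = 395.9 m, observed ΔE = 69.9 m.
Subtracting the expected shift leaves a residual of 395.9 − (418.2) = -22.3 m north and 69.9 − (113.8) = -43.9 m east.
Residual distance = √((-22.3)² + (-43.9)²) = 49.3 m.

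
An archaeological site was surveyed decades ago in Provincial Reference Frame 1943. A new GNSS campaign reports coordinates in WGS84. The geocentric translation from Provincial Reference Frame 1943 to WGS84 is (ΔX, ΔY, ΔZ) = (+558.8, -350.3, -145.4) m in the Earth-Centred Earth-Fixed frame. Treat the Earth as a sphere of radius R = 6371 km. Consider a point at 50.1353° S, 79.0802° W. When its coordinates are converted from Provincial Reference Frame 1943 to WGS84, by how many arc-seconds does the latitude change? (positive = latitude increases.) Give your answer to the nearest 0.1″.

Δφ = 8.2″

sin φ = -0.767560, cos φ = 0.640977, sin λ = -0.981893, cos λ = 0.189435.
North component: ΔN = −sin φ cos λ·ΔX − sin φ sin λ·ΔY + cos φ·ΔZ = −(-0.767560)(0.189435)(558.8) − (-0.767560)(-0.981893)(-350.3) + (0.640977)(-145.4) = 252.06 m.
1° of latitude spans πR/180 = 111195 m, so Δφ = 252.06 / 111195 × 3600 = 8.161″.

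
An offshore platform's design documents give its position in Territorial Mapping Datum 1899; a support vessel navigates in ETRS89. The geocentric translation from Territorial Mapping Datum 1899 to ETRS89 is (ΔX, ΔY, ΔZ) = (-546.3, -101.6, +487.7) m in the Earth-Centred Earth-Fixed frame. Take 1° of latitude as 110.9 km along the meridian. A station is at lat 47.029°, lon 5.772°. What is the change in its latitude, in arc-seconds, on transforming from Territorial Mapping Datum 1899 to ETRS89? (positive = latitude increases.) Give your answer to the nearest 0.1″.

sin φ = 0.731699, cos φ = 0.681628, sin λ = 0.100570, cos λ = 0.994930.
North component: ΔN = −sin φ cos λ·ΔX − sin φ sin λ·ΔY + cos φ·ΔZ = −(0.731699)(0.994930)(-546.3) − (0.731699)(0.100570)(-101.6) + (0.681628)(487.7) = 737.61 m.
1° of latitude spans 110900 m, so Δφ = 737.61 / 110900 × 3600 = 23.944″.

Δφ = 23.9″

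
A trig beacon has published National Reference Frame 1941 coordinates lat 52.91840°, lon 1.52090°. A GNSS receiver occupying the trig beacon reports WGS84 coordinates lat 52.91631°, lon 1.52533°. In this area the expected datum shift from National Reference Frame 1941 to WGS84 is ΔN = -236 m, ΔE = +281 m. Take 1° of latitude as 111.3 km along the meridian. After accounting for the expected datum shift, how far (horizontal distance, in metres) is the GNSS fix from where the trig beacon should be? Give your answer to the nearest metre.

Observed coordinate differences: Δφ = -0.00209°, Δλ = +0.00443°.
Converting to metres (1° lat = 111300 m, cos φ = 0.602952): observed ΔN = -232.6 m, observed ΔE = 297.3 m.
Subtracting the expected shift leaves a residual of -232.6 − (-236) = 3.4 m north and 297.3 − (281) = 16.3 m east.
Residual distance = √(3.4² + 16.3²) = 16.6 m.

17 m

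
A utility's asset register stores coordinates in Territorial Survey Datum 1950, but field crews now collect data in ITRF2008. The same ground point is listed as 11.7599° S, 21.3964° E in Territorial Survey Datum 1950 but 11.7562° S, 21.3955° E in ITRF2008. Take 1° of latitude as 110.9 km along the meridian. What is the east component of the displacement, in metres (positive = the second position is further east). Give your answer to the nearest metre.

Δφ = -11.7562° − -11.7599° = +0.0037°; Δλ = 21.3955° − 21.3964° = -0.0009°.
ΔN = Δφ × 110900 = 410.3 m; ΔE = Δλ × 110900 × cos(-11.7599°) = -0.0009 × 110900 × 0.979010 = -97.7 m.

ΔE = -98 m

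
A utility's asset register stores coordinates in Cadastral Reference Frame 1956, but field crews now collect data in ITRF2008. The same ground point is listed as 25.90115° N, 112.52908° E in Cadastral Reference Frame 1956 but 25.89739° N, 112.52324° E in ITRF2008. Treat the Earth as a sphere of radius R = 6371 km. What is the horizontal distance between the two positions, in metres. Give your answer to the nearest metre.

Δφ = 25.89739° − 25.90115° = -0.00376°; Δλ = 112.52324° − 112.52908° = -0.00584°.
1° along a meridian = πR/180 = 111195 m.
ΔN = Δφ × 111195 = -418.1 m; ΔE = Δλ × 111195 × cos(25.90115°) = -0.00584 × 111195 × 0.899549 = -584.1 m.
Distance = √(ΔE² + ΔN²) = √((-584.1)² + (-418.1)²) = 718.4 m.

718 m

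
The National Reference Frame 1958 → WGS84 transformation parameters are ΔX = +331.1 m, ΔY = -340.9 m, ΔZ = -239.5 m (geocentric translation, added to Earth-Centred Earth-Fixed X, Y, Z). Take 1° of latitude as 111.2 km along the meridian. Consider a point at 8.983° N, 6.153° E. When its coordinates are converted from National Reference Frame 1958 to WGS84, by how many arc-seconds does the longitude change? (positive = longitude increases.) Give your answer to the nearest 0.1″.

Δλ = -12.3″

sin φ = 0.156141, cos φ = 0.987735, sin λ = 0.107184, cos λ = 0.994239.
East component: ΔE = −sin λ·ΔX + cos λ·ΔY = −(0.107184)(331.1) + (0.994239)(-340.9) = -374.42 m.
1° of latitude spans 111200 m; at latitude φ, 1° of longitude spans that × cos φ = 109836.1 m, so Δλ = -374.42 / 109836.1 × 3600 = -12.272″.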